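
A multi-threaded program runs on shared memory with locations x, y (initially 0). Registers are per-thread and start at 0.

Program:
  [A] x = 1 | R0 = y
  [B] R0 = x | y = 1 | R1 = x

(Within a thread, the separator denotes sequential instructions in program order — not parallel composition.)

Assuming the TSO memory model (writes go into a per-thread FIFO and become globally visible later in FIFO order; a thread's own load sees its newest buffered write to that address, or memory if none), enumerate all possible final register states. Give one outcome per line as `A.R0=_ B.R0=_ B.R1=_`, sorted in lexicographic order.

outcome vector order: (A.R0,B.R0,B.R1)
|TSO outcomes| = 6

A.R0=0 B.R0=0 B.R1=0
A.R0=0 B.R0=0 B.R1=1
A.R0=0 B.R0=1 B.R1=1
A.R0=1 B.R0=0 B.R1=0
A.R0=1 B.R0=0 B.R1=1
A.R0=1 B.R0=1 B.R1=1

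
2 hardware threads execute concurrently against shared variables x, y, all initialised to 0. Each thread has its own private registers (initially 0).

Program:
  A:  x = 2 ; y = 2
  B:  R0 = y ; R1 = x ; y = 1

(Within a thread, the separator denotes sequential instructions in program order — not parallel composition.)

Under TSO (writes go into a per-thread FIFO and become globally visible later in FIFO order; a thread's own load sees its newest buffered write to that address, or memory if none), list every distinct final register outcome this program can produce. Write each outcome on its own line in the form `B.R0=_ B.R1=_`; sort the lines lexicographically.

outcome vector order: (B.R0,B.R1)
|TSO outcomes| = 3

B.R0=0 B.R1=0
B.R0=0 B.R1=2
B.R0=2 B.R1=2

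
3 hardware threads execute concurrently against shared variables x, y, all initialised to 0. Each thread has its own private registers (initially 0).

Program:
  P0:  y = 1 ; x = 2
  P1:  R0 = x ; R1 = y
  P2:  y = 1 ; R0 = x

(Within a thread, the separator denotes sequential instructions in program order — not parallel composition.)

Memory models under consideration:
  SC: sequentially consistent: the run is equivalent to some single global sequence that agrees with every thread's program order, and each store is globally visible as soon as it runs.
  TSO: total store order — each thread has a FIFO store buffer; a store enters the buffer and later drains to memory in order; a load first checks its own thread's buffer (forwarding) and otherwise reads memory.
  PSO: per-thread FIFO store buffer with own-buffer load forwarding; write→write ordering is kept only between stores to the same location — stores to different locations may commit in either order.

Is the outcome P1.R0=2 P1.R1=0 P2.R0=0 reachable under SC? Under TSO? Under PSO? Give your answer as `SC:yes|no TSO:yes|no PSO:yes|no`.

outcome vector order: (P1.R0,P1.R1,P2.R0)
[SC] allowed = {<0 0 0> <0 0 2> <0 1 0> <0 1 2> <2 1 0> <2 1 2>}
[TSO] allowed = {<0 0 0> <0 0 2> <0 1 0> <0 1 2> <2 1 0> <2 1 2>}
[PSO] allowed = {<0 0 0> <0 0 2> <0 1 0> <0 1 2> <2 0 0> <2 0 2> <2 1 0> <2 1 2>}
target <2 0 0> ∈ {PSO}

SC:no TSO:no PSO:yes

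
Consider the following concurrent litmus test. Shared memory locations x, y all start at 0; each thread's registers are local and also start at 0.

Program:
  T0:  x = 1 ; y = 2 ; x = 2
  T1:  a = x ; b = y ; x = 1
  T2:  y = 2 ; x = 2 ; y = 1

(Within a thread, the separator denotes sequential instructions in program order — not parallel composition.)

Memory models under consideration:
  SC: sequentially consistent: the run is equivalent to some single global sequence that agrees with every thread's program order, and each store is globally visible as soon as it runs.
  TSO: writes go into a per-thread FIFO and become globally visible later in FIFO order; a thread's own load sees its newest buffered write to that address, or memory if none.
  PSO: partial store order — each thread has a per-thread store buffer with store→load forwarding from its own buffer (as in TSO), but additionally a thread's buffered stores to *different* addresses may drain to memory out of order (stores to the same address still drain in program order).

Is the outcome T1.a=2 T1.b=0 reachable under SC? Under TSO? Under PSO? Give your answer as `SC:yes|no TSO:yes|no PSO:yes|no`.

outcome vector order: (T1.a,T1.b)
SC (8): 0/0; 0/1; 0/2; 1/0; 1/1; 1/2; 2/1; 2/2
TSO (8): 0/0; 0/1; 0/2; 1/0; 1/1; 1/2; 2/1; 2/2
PSO (9): 0/0; 0/1; 0/2; 1/0; 1/1; 1/2; 2/0; 2/1; 2/2
target 2/0 ∈ {PSO}

SC:no TSO:no PSO:yes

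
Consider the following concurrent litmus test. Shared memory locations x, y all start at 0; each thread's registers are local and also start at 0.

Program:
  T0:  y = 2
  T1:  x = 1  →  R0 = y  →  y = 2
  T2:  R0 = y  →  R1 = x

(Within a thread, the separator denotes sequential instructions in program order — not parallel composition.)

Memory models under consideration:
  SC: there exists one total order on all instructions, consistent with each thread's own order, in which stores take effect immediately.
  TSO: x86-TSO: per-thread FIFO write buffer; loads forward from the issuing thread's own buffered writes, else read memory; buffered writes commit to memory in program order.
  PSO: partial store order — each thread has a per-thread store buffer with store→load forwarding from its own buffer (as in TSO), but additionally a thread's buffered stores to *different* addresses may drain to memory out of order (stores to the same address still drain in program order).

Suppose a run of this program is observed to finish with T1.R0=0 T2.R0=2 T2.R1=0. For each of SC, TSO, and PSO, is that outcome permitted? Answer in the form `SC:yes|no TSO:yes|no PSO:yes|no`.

SC:no TSO:yes PSO:yes

outcome vector order: (T1.R0,T2.R0,T2.R1)
under SC → <0 0 0>, <0 0 1>, <0 2 1>, <2 0 0>, <2 0 1>, <2 2 0>, <2 2 1>
under TSO → <0 0 0>, <0 0 1>, <0 2 0>, <0 2 1>, <2 0 0>, <2 0 1>, <2 2 0>, <2 2 1>
under PSO → <0 0 0>, <0 0 1>, <0 2 0>, <0 2 1>, <2 0 0>, <2 0 1>, <2 2 0>, <2 2 1>
target <0 2 0> ∈ {TSO,PSO}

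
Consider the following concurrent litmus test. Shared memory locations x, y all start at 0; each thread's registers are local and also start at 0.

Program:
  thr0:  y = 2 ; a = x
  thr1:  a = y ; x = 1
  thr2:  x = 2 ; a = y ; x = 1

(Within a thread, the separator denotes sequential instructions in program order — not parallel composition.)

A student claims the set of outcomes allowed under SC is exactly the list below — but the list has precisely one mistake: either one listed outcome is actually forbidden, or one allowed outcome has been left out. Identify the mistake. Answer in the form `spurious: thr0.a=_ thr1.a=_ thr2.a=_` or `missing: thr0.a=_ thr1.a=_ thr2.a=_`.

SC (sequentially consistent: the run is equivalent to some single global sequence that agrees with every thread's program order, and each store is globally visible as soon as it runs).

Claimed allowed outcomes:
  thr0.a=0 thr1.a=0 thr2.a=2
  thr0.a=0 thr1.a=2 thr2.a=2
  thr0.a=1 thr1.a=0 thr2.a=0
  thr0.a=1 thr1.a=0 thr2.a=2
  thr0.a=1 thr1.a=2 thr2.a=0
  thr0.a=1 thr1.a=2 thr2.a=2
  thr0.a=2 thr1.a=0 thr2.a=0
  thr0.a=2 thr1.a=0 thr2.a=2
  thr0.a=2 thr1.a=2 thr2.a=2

outcome vector order: (thr0.a,thr1.a,thr2.a)
SC: 10 outcomes — {(0,0,2), (0,2,2), (1,0,0), (1,0,2), (1,2,0), (1,2,2), (2,0,0), (2,0,2), (2,2,0), (2,2,2)}
SC∖claimed = {(2,2,0)}

missing: thr0.a=2 thr1.a=2 thr2.a=0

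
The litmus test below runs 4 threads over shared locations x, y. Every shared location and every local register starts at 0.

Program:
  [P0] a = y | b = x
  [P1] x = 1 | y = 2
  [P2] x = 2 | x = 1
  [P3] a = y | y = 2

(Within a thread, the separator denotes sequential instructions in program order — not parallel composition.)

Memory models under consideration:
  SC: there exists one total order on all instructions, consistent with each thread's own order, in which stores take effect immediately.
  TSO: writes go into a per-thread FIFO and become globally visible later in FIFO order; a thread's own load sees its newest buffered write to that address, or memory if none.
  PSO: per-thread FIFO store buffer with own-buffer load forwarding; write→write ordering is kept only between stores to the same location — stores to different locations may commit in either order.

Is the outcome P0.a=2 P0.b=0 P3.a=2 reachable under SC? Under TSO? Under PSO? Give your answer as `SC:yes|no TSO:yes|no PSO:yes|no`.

SC:no TSO:no PSO:yes

outcome vector order: (P0.a,P0.b,P3.a)
under SC → 0/0/0; 0/0/2; 0/1/0; 0/1/2; 0/2/0; 0/2/2; 2/0/0; 2/1/0; 2/1/2; 2/2/0; 2/2/2
under TSO → 0/0/0; 0/0/2; 0/1/0; 0/1/2; 0/2/0; 0/2/2; 2/0/0; 2/1/0; 2/1/2; 2/2/0; 2/2/2
under PSO → 0/0/0; 0/0/2; 0/1/0; 0/1/2; 0/2/0; 0/2/2; 2/0/0; 2/0/2; 2/1/0; 2/1/2; 2/2/0; 2/2/2
target 2/0/2 ∈ {PSO}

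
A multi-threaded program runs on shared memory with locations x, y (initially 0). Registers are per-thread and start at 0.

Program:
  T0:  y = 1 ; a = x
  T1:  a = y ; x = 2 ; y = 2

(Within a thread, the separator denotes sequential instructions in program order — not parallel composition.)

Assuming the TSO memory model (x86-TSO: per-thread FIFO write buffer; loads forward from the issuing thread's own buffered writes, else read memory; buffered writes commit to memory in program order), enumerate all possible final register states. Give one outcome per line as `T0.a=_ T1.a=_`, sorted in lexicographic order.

outcome vector order: (T0.a,T1.a)
|TSO outcomes| = 4

T0.a=0 T1.a=0
T0.a=0 T1.a=1
T0.a=2 T1.a=0
T0.a=2 T1.a=1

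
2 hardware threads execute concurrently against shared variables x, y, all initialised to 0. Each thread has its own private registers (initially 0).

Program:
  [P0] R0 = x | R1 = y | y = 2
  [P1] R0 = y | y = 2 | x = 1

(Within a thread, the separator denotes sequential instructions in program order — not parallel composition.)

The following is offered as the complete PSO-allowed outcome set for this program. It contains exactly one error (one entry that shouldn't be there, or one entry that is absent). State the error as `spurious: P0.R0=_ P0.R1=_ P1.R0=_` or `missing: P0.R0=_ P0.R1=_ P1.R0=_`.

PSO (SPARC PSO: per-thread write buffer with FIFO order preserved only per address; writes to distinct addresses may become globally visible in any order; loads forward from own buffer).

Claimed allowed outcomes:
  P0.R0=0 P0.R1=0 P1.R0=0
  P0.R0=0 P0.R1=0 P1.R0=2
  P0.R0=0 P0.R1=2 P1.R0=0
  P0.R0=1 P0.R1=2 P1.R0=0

missing: P0.R0=1 P0.R1=0 P1.R0=0

outcome vector order: (P0.R0,P0.R1,P1.R0)
[PSO] allowed = {(0,0,0), (0,0,2), (0,2,0), (1,0,0), (1,2,0)}
PSO∖claimed = {(1,0,0)}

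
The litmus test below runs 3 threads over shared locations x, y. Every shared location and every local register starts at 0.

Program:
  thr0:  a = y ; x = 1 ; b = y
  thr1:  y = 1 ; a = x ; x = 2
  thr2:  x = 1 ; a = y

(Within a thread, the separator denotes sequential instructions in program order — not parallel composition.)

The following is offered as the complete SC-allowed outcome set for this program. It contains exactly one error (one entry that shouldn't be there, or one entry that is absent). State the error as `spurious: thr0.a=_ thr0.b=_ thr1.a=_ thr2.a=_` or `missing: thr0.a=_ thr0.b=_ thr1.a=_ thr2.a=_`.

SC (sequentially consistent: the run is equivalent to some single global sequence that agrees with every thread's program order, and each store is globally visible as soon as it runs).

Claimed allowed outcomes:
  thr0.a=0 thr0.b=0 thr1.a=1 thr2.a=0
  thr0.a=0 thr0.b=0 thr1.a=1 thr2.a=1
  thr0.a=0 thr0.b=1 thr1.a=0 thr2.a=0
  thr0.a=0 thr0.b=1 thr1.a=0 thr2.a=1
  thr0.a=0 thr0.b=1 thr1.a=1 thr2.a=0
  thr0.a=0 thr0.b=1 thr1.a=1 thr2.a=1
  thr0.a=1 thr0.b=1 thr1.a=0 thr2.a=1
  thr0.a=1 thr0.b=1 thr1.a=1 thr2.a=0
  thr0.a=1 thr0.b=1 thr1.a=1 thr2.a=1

outcome vector order: (thr0.a,thr0.b,thr1.a,thr2.a)
SC (8): 0/0/1/0; 0/0/1/1; 0/1/0/1; 0/1/1/0; 0/1/1/1; 1/1/0/1; 1/1/1/0; 1/1/1/1
claimed∖SC = {0/1/0/0}

spurious: thr0.a=0 thr0.b=1 thr1.a=0 thr2.a=0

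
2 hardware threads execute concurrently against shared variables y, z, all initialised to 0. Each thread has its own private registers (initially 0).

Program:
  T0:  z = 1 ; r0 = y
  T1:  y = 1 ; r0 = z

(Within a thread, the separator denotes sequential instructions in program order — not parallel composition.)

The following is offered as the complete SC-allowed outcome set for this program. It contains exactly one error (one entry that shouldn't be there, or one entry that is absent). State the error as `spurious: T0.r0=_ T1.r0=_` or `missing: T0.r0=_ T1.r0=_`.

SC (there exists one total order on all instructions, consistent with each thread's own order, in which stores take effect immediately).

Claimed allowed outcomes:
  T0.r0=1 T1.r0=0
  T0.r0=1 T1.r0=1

missing: T0.r0=0 T1.r0=1

outcome vector order: (T0.r0,T1.r0)
SC (3): <0 1>, <1 0>, <1 1>
SC∖claimed = {<0 1>}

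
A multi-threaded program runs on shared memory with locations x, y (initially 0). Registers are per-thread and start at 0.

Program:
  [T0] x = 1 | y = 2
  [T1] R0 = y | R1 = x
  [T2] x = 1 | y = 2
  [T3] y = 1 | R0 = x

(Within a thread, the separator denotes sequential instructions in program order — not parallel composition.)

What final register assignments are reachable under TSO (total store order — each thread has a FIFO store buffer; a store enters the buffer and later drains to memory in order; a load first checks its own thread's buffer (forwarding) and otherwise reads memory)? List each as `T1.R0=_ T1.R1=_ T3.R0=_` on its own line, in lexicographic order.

T1.R0=0 T1.R1=0 T3.R0=0
T1.R0=0 T1.R1=0 T3.R0=1
T1.R0=0 T1.R1=1 T3.R0=0
T1.R0=0 T1.R1=1 T3.R0=1
T1.R0=1 T1.R1=0 T3.R0=0
T1.R0=1 T1.R1=0 T3.R0=1
T1.R0=1 T1.R1=1 T3.R0=0
T1.R0=1 T1.R1=1 T3.R0=1
T1.R0=2 T1.R1=1 T3.R0=0
T1.R0=2 T1.R1=1 T3.R0=1

outcome vector order: (T1.R0,T1.R1,T3.R0)
|TSO outcomes| = 10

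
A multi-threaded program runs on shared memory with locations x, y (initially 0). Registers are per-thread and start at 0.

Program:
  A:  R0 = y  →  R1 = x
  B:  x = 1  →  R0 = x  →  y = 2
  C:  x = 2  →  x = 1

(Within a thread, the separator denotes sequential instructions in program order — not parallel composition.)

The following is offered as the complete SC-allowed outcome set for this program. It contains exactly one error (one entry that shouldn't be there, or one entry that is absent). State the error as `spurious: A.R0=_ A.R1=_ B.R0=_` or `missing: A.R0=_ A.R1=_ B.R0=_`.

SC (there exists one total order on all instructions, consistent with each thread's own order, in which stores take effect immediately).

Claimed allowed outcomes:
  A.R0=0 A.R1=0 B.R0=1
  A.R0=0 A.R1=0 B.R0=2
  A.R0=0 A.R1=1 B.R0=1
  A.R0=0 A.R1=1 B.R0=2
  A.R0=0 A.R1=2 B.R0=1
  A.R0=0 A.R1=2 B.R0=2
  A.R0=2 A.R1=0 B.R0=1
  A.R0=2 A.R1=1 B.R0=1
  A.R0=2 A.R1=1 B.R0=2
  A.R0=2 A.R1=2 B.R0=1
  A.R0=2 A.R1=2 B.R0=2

outcome vector order: (A.R0,A.R1,B.R0)
under SC → (0,0,1); (0,0,2); (0,1,1); (0,1,2); (0,2,1); (0,2,2); (2,1,1); (2,1,2); (2,2,1); (2,2,2)
claimed∖SC = {(2,0,1)}

spurious: A.R0=2 A.R1=0 B.R0=1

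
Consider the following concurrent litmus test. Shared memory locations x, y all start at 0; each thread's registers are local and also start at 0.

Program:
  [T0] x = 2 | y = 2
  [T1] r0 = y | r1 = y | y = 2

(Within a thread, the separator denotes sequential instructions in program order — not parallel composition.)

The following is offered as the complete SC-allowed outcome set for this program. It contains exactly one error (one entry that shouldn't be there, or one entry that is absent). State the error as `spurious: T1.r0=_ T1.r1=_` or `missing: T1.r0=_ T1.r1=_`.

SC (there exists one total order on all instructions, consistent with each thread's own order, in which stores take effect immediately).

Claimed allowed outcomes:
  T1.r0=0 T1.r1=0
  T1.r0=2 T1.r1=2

outcome vector order: (T1.r0,T1.r1)
[SC] allowed = {(0,0); (0,2); (2,2)}
SC∖claimed = {(0,2)}

missing: T1.r0=0 T1.r1=2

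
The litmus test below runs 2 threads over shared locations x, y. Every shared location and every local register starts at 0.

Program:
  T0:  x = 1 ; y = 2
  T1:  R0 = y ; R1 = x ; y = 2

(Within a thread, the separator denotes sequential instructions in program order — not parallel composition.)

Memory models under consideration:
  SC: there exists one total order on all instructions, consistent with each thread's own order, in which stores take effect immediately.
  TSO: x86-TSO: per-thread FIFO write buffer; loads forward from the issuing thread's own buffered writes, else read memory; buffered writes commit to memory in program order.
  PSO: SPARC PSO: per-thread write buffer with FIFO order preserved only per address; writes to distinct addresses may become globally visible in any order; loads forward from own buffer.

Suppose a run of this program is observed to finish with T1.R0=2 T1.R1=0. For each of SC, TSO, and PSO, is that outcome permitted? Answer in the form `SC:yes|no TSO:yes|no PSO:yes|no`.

SC:no TSO:no PSO:yes

outcome vector order: (T1.R0,T1.R1)
SC (3): 0/0, 0/1, 2/1
TSO (3): 0/0, 0/1, 2/1
PSO (4): 0/0, 0/1, 2/0, 2/1
target 2/0 ∈ {PSO}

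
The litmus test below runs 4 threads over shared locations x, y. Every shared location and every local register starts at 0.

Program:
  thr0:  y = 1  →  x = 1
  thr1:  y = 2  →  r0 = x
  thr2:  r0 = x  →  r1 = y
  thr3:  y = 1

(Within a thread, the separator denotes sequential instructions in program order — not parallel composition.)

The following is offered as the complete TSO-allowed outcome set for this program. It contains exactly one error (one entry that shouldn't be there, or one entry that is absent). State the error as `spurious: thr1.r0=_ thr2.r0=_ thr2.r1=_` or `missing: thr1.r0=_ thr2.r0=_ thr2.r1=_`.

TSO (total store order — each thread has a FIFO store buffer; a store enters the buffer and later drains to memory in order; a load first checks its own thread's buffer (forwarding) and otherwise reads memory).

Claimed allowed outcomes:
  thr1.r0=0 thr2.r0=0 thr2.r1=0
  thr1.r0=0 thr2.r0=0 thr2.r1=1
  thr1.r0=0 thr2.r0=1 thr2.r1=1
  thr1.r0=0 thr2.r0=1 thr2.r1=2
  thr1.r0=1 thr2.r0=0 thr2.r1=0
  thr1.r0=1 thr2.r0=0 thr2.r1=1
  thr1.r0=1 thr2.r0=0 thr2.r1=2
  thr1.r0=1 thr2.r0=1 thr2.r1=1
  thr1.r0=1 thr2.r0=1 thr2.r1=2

outcome vector order: (thr1.r0,thr2.r0,thr2.r1)
TSO (10): <0 0 0> <0 0 1> <0 0 2> <0 1 1> <0 1 2> <1 0 0> <1 0 1> <1 0 2> <1 1 1> <1 1 2>
TSO∖claimed = {<0 0 2>}

missing: thr1.r0=0 thr2.r0=0 thr2.r1=2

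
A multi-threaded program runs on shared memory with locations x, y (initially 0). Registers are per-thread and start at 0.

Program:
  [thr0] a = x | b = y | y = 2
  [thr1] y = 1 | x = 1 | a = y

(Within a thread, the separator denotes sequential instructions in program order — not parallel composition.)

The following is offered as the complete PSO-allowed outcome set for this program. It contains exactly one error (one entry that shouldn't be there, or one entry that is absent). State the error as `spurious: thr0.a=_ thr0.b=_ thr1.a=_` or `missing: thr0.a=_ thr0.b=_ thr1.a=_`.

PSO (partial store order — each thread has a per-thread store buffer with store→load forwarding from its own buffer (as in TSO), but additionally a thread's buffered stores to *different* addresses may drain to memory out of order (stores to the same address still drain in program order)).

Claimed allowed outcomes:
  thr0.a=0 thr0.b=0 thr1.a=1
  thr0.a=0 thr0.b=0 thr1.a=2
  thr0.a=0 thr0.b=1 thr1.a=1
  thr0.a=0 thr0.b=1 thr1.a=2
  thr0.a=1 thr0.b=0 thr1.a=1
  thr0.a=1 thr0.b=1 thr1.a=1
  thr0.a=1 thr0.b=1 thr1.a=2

outcome vector order: (thr0.a,thr0.b,thr1.a)
under PSO → <0 0 1> <0 0 2> <0 1 1> <0 1 2> <1 0 1> <1 0 2> <1 1 1> <1 1 2>
PSO∖claimed = {<1 0 2>}

missing: thr0.a=1 thr0.b=0 thr1.a=2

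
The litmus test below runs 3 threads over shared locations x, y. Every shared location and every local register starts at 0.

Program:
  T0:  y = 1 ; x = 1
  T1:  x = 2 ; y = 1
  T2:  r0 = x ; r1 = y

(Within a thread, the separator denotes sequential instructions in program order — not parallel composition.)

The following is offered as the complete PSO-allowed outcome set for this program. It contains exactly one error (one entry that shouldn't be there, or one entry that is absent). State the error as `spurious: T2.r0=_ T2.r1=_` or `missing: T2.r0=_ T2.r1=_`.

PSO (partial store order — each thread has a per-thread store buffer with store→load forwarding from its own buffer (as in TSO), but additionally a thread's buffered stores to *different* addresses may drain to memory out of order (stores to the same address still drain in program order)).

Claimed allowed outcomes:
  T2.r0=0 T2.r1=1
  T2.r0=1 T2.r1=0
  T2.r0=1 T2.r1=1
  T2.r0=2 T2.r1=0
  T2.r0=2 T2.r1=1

outcome vector order: (T2.r0,T2.r1)
[PSO] allowed = {<0 0>; <0 1>; <1 0>; <1 1>; <2 0>; <2 1>}
PSO∖claimed = {<0 0>}

missing: T2.r0=0 T2.r1=0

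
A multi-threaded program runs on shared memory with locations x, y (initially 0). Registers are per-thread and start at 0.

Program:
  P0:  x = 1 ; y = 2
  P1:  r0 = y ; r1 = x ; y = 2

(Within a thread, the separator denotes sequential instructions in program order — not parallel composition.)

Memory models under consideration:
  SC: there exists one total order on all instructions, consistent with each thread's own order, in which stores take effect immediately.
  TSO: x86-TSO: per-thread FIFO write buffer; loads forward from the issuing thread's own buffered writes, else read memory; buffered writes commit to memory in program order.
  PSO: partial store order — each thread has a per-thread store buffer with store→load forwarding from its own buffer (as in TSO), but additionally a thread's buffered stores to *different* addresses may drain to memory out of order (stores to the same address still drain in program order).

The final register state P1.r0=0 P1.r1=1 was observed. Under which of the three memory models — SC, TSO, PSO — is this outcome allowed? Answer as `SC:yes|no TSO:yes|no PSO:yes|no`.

SC:yes TSO:yes PSO:yes

outcome vector order: (P1.r0,P1.r1)
SC (3): 0/0, 0/1, 2/1
TSO (3): 0/0, 0/1, 2/1
PSO (4): 0/0, 0/1, 2/0, 2/1
target 0/1 ∈ {SC,TSO,PSO}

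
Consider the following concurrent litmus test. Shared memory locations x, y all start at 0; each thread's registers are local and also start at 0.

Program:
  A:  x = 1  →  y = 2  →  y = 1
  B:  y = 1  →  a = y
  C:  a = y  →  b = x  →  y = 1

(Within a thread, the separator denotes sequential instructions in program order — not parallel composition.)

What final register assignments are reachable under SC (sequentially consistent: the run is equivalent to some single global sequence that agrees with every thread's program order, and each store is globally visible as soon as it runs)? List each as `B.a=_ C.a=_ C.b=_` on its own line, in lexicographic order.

outcome vector order: (B.a,C.a,C.b)
|SC outcomes| = 10

B.a=1 C.a=0 C.b=0
B.a=1 C.a=0 C.b=1
B.a=1 C.a=1 C.b=0
B.a=1 C.a=1 C.b=1
B.a=1 C.a=2 C.b=1
B.a=2 C.a=0 C.b=0
B.a=2 C.a=0 C.b=1
B.a=2 C.a=1 C.b=0
B.a=2 C.a=1 C.b=1
B.a=2 C.a=2 C.b=1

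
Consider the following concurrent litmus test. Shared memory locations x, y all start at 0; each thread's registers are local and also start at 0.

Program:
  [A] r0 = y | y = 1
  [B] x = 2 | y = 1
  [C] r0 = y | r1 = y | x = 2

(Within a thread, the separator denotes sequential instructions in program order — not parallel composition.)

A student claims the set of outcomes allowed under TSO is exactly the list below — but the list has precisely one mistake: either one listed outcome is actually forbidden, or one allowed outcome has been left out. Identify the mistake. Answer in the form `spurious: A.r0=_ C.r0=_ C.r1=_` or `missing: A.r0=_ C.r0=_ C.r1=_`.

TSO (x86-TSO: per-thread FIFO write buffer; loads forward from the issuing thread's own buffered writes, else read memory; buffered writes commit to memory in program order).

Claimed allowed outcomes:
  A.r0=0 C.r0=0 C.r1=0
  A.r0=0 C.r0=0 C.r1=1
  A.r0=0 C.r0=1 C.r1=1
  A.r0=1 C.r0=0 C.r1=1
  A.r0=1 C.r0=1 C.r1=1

outcome vector order: (A.r0,C.r0,C.r1)
[TSO] allowed = {0/0/0 0/0/1 0/1/1 1/0/0 1/0/1 1/1/1}
TSO∖claimed = {1/0/0}

missing: A.r0=1 C.r0=0 C.r1=0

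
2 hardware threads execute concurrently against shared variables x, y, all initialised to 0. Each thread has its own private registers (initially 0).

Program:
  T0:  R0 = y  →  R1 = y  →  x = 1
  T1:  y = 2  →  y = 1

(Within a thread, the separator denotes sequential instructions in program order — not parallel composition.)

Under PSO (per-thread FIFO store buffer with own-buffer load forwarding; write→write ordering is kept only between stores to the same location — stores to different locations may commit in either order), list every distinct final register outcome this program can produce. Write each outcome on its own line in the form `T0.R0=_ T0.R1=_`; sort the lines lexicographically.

outcome vector order: (T0.R0,T0.R1)
|PSO outcomes| = 6

T0.R0=0 T0.R1=0
T0.R0=0 T0.R1=1
T0.R0=0 T0.R1=2
T0.R0=1 T0.R1=1
T0.R0=2 T0.R1=1
T0.R0=2 T0.R1=2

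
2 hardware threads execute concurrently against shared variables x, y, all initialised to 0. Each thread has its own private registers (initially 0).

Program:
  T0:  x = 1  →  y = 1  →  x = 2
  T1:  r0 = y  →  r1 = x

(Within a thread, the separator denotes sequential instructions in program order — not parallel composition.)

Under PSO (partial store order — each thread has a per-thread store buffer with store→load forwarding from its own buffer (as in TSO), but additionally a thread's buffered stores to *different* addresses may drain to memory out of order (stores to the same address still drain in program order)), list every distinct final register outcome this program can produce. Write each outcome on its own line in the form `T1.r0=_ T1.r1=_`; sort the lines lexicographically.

outcome vector order: (T1.r0,T1.r1)
|PSO outcomes| = 6

T1.r0=0 T1.r1=0
T1.r0=0 T1.r1=1
T1.r0=0 T1.r1=2
T1.r0=1 T1.r1=0
T1.r0=1 T1.r1=1
T1.r0=1 T1.r1=2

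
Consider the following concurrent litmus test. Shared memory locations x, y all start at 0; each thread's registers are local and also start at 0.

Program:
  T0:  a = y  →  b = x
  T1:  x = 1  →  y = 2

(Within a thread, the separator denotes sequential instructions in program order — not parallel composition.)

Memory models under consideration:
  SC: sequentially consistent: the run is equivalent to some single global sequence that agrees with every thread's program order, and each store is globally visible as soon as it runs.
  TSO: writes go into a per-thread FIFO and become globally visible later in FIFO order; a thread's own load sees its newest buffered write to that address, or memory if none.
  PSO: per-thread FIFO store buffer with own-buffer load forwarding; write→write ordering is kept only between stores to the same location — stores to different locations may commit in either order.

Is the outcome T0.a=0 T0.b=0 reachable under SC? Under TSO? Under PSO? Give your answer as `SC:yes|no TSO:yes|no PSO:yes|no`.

SC:yes TSO:yes PSO:yes

outcome vector order: (T0.a,T0.b)
SC: 3 outcomes — {0/0; 0/1; 2/1}
TSO: 3 outcomes — {0/0; 0/1; 2/1}
PSO: 4 outcomes — {0/0; 0/1; 2/0; 2/1}
target 0/0 ∈ {SC,TSO,PSO}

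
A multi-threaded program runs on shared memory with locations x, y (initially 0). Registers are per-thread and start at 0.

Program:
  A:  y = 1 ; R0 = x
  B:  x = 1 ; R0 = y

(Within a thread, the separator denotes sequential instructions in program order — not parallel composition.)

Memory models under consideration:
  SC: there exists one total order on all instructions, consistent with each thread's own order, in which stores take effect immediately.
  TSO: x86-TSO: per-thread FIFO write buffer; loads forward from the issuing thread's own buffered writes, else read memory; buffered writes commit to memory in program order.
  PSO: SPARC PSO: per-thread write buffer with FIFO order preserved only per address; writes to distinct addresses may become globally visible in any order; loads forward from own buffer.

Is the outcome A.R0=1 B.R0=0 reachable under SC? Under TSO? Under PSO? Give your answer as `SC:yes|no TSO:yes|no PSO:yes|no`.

SC:yes TSO:yes PSO:yes

outcome vector order: (A.R0,B.R0)
[SC] allowed = {01, 10, 11}
[TSO] allowed = {00, 01, 10, 11}
[PSO] allowed = {00, 01, 10, 11}
target 10 ∈ {SC,TSO,PSO}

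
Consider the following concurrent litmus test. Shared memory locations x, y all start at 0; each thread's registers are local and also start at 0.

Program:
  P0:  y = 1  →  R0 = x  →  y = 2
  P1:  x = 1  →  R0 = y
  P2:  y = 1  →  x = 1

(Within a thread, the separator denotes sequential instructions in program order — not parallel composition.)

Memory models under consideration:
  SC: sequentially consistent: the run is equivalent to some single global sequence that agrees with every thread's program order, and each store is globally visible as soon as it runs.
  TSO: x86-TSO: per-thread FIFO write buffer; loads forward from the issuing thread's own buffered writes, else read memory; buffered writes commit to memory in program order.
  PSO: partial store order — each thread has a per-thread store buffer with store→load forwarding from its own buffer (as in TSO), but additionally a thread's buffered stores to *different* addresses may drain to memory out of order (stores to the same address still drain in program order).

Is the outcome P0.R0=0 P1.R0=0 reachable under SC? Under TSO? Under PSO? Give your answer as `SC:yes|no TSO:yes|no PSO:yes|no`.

SC:no TSO:yes PSO:yes

outcome vector order: (P0.R0,P1.R0)
[SC] allowed = {01; 02; 10; 11; 12}
[TSO] allowed = {00; 01; 02; 10; 11; 12}
[PSO] allowed = {00; 01; 02; 10; 11; 12}
target 00 ∈ {TSO,PSO}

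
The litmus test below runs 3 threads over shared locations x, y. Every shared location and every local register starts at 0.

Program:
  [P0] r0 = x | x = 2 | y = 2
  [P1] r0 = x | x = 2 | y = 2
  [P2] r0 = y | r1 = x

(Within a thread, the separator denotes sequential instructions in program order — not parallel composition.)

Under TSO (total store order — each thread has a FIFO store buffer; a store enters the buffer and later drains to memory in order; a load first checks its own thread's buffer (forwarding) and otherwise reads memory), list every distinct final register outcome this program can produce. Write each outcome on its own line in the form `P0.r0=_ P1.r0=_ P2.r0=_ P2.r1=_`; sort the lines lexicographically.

P0.r0=0 P1.r0=0 P2.r0=0 P2.r1=0
P0.r0=0 P1.r0=0 P2.r0=0 P2.r1=2
P0.r0=0 P1.r0=0 P2.r0=2 P2.r1=2
P0.r0=0 P1.r0=2 P2.r0=0 P2.r1=0
P0.r0=0 P1.r0=2 P2.r0=0 P2.r1=2
P0.r0=0 P1.r0=2 P2.r0=2 P2.r1=2
P0.r0=2 P1.r0=0 P2.r0=0 P2.r1=0
P0.r0=2 P1.r0=0 P2.r0=0 P2.r1=2
P0.r0=2 P1.r0=0 P2.r0=2 P2.r1=2

outcome vector order: (P0.r0,P1.r0,P2.r0,P2.r1)
|TSO outcomes| = 9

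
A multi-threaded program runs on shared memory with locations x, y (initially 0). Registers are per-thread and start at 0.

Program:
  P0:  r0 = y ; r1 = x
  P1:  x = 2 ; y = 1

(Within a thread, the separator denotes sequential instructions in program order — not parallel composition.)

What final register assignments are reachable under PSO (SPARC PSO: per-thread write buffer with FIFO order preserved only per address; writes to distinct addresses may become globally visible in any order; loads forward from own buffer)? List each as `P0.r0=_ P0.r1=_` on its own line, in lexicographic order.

outcome vector order: (P0.r0,P0.r1)
|PSO outcomes| = 4

P0.r0=0 P0.r1=0
P0.r0=0 P0.r1=2
P0.r0=1 P0.r1=0
P0.r0=1 P0.r1=2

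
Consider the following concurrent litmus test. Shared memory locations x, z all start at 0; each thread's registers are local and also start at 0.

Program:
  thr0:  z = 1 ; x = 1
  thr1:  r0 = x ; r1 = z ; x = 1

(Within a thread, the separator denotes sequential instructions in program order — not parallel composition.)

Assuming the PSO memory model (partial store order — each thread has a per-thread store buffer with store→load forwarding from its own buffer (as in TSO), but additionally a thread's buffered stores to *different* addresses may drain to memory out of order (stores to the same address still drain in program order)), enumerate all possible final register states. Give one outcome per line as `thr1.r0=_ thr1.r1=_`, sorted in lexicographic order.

outcome vector order: (thr1.r0,thr1.r1)
|PSO outcomes| = 4

thr1.r0=0 thr1.r1=0
thr1.r0=0 thr1.r1=1
thr1.r0=1 thr1.r1=0
thr1.r0=1 thr1.r1=1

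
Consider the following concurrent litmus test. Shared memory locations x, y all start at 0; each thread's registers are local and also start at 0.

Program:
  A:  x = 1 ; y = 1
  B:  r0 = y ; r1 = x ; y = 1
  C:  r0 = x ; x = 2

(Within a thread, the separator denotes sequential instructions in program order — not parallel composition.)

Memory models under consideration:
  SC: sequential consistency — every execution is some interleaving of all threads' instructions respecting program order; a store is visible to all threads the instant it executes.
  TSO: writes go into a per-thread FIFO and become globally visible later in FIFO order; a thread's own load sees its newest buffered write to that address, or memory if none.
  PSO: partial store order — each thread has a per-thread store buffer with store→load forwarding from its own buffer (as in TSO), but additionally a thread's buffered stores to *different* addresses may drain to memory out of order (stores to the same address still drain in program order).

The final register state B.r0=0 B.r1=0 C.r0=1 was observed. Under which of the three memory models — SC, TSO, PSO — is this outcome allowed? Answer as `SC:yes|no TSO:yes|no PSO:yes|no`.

outcome vector order: (B.r0,B.r1,C.r0)
under SC → 000; 001; 010; 011; 020; 021; 110; 111; 120; 121
under TSO → 000; 001; 010; 011; 020; 021; 110; 111; 120; 121
under PSO → 000; 001; 010; 011; 020; 021; 100; 101; 110; 111; 120; 121
target 001 ∈ {SC,TSO,PSO}

SC:yes TSO:yes PSO:yes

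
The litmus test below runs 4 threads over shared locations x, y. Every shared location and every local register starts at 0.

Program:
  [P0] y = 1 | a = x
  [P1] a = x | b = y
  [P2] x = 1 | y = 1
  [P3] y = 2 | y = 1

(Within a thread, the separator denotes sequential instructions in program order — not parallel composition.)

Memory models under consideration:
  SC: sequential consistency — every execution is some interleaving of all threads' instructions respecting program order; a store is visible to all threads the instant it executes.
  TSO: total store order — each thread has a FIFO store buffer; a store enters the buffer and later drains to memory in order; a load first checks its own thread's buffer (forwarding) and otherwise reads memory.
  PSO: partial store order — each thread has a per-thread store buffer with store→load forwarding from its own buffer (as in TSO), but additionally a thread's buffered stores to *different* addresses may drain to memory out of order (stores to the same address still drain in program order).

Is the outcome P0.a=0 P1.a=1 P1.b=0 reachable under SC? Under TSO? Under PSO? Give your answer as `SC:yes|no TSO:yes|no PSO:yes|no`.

SC:no TSO:yes PSO:yes

outcome vector order: (P0.a,P1.a,P1.b)
under SC → 0/0/0 0/0/1 0/0/2 0/1/1 0/1/2 1/0/0 1/0/1 1/0/2 1/1/0 1/1/1 1/1/2
under TSO → 0/0/0 0/0/1 0/0/2 0/1/0 0/1/1 0/1/2 1/0/0 1/0/1 1/0/2 1/1/0 1/1/1 1/1/2
under PSO → 0/0/0 0/0/1 0/0/2 0/1/0 0/1/1 0/1/2 1/0/0 1/0/1 1/0/2 1/1/0 1/1/1 1/1/2
target 0/1/0 ∈ {TSO,PSO}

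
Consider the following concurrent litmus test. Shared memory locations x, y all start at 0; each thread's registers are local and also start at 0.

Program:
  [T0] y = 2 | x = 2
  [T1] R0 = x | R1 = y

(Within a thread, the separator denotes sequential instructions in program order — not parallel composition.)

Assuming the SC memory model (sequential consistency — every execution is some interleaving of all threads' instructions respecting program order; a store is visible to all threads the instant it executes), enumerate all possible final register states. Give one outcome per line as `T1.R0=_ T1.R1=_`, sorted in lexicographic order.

T1.R0=0 T1.R1=0
T1.R0=0 T1.R1=2
T1.R0=2 T1.R1=2

outcome vector order: (T1.R0,T1.R1)
|SC outcomes| = 3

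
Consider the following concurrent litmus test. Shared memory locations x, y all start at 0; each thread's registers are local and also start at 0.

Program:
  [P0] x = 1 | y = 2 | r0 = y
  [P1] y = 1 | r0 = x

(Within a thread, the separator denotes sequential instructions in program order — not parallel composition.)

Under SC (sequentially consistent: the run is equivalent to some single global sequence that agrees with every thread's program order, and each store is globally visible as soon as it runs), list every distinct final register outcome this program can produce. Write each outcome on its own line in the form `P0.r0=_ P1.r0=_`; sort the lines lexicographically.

outcome vector order: (P0.r0,P1.r0)
|SC outcomes| = 3

P0.r0=1 P1.r0=1
P0.r0=2 P1.r0=0
P0.r0=2 P1.r0=1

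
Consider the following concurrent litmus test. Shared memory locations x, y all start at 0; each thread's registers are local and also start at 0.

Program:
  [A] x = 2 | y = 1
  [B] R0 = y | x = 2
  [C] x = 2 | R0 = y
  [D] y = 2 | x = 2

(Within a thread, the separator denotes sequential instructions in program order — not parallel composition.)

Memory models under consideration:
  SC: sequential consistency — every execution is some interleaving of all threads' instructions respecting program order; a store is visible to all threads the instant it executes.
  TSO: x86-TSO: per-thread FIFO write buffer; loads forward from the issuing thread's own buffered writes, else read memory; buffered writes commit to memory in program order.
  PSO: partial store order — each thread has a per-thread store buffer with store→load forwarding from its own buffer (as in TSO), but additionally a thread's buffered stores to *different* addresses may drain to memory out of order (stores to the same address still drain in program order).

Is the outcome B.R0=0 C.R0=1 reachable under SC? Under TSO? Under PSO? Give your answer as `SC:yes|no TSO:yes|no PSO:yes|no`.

outcome vector order: (B.R0,C.R0)
[SC] allowed = {<0 0>, <0 1>, <0 2>, <1 0>, <1 1>, <1 2>, <2 0>, <2 1>, <2 2>}
[TSO] allowed = {<0 0>, <0 1>, <0 2>, <1 0>, <1 1>, <1 2>, <2 0>, <2 1>, <2 2>}
[PSO] allowed = {<0 0>, <0 1>, <0 2>, <1 0>, <1 1>, <1 2>, <2 0>, <2 1>, <2 2>}
target <0 1> ∈ {SC,TSO,PSO}

SC:yes TSO:yes PSO:yes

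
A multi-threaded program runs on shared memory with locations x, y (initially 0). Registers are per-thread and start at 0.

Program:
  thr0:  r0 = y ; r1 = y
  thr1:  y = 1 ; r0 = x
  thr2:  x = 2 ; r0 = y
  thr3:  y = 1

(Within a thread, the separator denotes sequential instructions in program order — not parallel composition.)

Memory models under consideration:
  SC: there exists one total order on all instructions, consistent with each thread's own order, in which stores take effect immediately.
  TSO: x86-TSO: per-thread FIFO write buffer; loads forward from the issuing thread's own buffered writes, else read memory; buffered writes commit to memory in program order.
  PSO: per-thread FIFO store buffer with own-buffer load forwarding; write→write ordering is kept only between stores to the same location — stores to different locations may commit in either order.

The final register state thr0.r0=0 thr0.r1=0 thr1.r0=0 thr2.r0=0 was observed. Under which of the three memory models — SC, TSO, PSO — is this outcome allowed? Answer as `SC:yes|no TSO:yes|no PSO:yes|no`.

outcome vector order: (thr0.r0,thr0.r1,thr1.r0,thr2.r0)
SC (9): (0,0,0,1) (0,0,2,0) (0,0,2,1) (0,1,0,1) (0,1,2,0) (0,1,2,1) (1,1,0,1) (1,1,2,0) (1,1,2,1)
TSO (12): (0,0,0,0) (0,0,0,1) (0,0,2,0) (0,0,2,1) (0,1,0,0) (0,1,0,1) (0,1,2,0) (0,1,2,1) (1,1,0,0) (1,1,0,1) (1,1,2,0) (1,1,2,1)
PSO (12): (0,0,0,0) (0,0,0,1) (0,0,2,0) (0,0,2,1) (0,1,0,0) (0,1,0,1) (0,1,2,0) (0,1,2,1) (1,1,0,0) (1,1,0,1) (1,1,2,0) (1,1,2,1)
target (0,0,0,0) ∈ {TSO,PSO}

SC:no TSO:yes PSO:yes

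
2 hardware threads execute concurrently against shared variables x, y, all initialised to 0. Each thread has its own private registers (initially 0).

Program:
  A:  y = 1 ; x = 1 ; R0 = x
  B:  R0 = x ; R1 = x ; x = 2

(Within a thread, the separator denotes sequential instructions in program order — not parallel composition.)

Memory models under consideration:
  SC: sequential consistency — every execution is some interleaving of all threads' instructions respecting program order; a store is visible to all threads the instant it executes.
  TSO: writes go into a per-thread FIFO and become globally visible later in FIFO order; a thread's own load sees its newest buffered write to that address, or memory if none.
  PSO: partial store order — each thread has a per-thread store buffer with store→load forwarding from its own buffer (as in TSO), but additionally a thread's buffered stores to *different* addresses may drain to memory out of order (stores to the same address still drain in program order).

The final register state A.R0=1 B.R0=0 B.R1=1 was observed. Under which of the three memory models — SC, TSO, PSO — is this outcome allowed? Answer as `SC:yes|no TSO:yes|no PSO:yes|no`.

SC:yes TSO:yes PSO:yes

outcome vector order: (A.R0,B.R0,B.R1)
under SC → <1 0 0> <1 0 1> <1 1 1> <2 0 0> <2 0 1> <2 1 1>
under TSO → <1 0 0> <1 0 1> <1 1 1> <2 0 0> <2 0 1> <2 1 1>
under PSO → <1 0 0> <1 0 1> <1 1 1> <2 0 0> <2 0 1> <2 1 1>
target <1 0 1> ∈ {SC,TSO,PSO}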